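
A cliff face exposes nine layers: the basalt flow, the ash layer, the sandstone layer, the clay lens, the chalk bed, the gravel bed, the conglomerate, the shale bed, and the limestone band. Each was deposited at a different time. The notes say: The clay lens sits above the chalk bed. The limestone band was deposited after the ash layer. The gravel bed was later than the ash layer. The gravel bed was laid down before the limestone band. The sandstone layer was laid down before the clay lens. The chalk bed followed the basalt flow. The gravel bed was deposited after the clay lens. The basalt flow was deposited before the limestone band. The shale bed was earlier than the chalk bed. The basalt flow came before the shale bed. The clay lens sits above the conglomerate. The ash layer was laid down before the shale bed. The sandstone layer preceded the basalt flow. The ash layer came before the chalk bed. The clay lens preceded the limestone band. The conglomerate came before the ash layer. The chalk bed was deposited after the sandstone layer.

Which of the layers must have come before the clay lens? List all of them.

the ash layer, the basalt flow, the chalk bed, the conglomerate, the sandstone layer, the shale bed

Directly stated before the clay lens: the chalk bed, the conglomerate, and the sandstone layer.
The ash layer reaches the clay lens via the ash layer → the chalk bed → the clay lens.
The basalt flow reaches the clay lens via the basalt flow → the chalk bed → the clay lens.
The shale bed reaches the clay lens via the shale bed → the chalk bed → the clay lens.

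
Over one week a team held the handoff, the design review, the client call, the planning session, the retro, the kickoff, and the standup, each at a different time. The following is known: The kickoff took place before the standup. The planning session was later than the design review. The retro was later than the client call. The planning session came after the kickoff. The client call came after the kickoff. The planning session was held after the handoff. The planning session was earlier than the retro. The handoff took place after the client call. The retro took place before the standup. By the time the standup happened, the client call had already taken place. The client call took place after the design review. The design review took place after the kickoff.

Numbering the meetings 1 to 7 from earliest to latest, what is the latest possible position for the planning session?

The planning session must come before the retro and the standup — 2 meetings forced after it.
Everything else can be placed before the planning session in some valid order, so the planning session can sit as late as position 7 − 2 = 5.

5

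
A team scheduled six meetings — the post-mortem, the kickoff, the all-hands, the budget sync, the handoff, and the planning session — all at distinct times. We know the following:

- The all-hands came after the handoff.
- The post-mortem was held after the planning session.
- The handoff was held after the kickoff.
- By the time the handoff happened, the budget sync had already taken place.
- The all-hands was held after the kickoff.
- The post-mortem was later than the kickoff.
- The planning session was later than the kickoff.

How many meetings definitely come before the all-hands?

Directly stated before the all-hands: the handoff and the kickoff.
The budget sync reaches the all-hands via the budget sync → the handoff → the all-hands.
No chain forces the post-mortem (or any of the others) ahead of the all-hands.
That's the budget sync, the handoff, and the kickoff — 3 in all.

3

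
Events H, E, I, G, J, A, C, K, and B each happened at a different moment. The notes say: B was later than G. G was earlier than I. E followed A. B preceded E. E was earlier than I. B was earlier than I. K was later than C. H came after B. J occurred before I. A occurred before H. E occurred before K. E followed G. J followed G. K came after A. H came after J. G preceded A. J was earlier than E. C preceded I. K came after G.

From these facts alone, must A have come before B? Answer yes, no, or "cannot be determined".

cannot be determined

No chain of stated constraints runs from A to B, and none runs from B to A either.
So the relative order of A and B is not fixed by the given facts.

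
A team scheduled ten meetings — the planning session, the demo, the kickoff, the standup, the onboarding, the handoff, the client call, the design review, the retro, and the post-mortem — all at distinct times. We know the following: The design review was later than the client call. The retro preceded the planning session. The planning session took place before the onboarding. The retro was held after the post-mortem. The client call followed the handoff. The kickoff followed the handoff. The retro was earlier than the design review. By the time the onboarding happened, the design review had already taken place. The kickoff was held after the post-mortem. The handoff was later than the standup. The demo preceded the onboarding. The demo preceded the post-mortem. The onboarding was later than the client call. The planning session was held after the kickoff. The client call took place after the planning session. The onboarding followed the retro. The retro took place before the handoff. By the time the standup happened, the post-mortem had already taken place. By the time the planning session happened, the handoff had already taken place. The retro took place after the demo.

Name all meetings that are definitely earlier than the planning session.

Directly stated before the planning session: the handoff, the kickoff, and the retro.
The demo reaches the planning session via the demo → the retro → the planning session.
The post-mortem reaches the planning session via the post-mortem → the retro → the planning session.
The standup reaches the planning session via the standup → the handoff → the planning session.

the demo, the handoff, the kickoff, the post-mortem, the retro, the standup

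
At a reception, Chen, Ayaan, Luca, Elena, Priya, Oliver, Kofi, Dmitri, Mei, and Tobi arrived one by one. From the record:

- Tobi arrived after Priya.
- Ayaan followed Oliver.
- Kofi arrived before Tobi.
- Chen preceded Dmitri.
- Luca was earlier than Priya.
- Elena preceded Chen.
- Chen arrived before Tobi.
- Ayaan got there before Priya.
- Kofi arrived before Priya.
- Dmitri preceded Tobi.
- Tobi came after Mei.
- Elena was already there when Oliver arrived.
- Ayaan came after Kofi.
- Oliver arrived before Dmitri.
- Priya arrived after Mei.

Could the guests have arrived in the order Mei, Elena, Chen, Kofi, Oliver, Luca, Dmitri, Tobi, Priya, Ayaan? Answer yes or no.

no

The constraints require Priya before Tobi, but in the proposed sequence Tobi appears ahead of Priya. That one violation is enough.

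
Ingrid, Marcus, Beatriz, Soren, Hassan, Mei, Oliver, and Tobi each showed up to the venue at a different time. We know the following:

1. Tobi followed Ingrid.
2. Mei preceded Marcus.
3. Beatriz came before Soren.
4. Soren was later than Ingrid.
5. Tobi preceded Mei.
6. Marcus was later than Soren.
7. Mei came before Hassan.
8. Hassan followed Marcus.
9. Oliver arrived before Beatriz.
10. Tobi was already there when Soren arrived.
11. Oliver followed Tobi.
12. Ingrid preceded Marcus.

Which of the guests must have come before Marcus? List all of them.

Directly stated before Marcus: Ingrid, Mei, and Soren.
Beatriz reaches Marcus via Beatriz → Soren → Marcus.
Oliver reaches Marcus via Oliver → Beatriz → Soren → Marcus.
Tobi reaches Marcus via Tobi → Mei → Marcus.
No chain forces Hassan ahead of Marcus.

Beatriz, Ingrid, Mei, Oliver, Soren, Tobi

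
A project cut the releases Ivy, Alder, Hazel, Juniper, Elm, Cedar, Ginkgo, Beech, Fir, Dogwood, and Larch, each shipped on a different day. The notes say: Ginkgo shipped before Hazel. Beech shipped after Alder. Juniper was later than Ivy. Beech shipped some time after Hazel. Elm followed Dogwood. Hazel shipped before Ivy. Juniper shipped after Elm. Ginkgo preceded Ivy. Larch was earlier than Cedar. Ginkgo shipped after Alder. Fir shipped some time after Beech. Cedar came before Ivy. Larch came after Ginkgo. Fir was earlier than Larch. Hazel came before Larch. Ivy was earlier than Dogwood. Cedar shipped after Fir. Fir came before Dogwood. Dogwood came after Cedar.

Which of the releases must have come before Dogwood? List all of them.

Directly stated before Dogwood: Cedar, Fir, and Ivy.
Alder reaches Dogwood via Alder → Ginkgo → Ivy → Dogwood.
Beech reaches Dogwood via Beech → Fir → Dogwood.
Ginkgo reaches Dogwood via Ginkgo → Ivy → Dogwood.
Likewise Hazel and Larch each reach Dogwood by chaining the stated constraints.

Alder, Beech, Cedar, Fir, Ginkgo, Hazel, Ivy, Larch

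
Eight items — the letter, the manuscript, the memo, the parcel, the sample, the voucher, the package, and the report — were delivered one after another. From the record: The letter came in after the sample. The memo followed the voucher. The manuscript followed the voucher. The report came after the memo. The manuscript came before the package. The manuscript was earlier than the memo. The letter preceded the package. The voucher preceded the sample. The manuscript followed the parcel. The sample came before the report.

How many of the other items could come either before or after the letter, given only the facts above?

Forced before the letter: the sample and the voucher; forced after the letter: the package.
That leaves the manuscript, the memo, the parcel, and the report with no forced order relative to the letter — 4.

4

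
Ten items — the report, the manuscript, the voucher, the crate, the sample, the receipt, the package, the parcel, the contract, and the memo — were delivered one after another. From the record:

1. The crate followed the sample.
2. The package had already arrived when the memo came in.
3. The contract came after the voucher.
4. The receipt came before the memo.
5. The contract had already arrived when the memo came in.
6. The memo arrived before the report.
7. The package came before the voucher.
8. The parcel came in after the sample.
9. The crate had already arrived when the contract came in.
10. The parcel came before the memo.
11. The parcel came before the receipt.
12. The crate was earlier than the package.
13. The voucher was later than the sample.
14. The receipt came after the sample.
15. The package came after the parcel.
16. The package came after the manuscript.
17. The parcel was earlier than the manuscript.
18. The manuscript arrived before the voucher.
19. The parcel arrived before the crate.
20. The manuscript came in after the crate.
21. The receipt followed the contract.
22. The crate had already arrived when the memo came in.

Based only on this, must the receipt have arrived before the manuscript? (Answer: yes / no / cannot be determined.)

no

Tracing the constraints gives the manuscript → the voucher → the contract → the receipt, so the manuscript must come before the receipt.
That means the receipt cannot be before the manuscript.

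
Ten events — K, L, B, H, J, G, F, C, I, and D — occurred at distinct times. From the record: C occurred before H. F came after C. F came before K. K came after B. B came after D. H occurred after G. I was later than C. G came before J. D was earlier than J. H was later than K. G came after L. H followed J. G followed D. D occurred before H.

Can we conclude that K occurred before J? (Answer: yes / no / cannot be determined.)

cannot be determined

No chain of stated constraints runs from K to J, and none runs from J to K either.
So the relative order of K and J is not fixed by the given facts.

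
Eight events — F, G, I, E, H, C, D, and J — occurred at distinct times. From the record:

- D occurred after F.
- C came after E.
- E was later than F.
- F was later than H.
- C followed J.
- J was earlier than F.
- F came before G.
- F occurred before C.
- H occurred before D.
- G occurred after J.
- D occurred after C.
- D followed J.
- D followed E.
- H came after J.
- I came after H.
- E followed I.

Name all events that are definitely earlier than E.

F, H, I, J

Directly stated before E: F and I.
H reaches E via H → F → E.
J reaches E via J → F → E.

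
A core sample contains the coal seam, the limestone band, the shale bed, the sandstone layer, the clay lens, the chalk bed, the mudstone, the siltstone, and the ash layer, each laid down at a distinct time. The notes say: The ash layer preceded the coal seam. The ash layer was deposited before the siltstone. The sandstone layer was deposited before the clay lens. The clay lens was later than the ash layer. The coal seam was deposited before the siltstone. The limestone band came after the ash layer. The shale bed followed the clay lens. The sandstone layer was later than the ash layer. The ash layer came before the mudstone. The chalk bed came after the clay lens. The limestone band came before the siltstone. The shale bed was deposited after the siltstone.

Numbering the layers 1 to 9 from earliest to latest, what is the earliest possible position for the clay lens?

3

The ash layer and the sandstone layer must both come before the clay lens — 2 forced predecessors.
Nothing else is forced ahead of the clay lens, so its earliest slot is position 2 + 1 = 3.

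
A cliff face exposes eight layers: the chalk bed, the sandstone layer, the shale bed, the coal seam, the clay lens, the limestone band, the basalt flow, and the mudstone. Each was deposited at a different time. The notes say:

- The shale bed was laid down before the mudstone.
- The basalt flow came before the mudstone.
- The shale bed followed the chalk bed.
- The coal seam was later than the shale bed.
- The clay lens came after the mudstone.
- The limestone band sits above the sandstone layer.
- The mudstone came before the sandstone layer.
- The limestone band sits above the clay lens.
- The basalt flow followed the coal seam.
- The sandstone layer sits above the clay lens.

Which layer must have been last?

the limestone band

Every other layer has a chain of constraints placing it before the limestone band, so the limestone band is last.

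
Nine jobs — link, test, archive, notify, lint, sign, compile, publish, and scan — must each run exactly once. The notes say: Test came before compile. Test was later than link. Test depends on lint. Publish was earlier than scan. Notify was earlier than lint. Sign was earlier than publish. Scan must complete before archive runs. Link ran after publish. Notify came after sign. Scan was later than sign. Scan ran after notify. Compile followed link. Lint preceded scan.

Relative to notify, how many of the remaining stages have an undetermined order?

Forced before notify: sign; forced after notify: archive, compile, lint, scan, and test.
That leaves link and publish with no forced order relative to notify — 2.

2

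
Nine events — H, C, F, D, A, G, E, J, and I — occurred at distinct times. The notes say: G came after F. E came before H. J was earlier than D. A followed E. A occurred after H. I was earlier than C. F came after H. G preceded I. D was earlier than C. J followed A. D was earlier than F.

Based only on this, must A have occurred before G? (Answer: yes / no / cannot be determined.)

Chain the constraints: A → J → D → F → G. Each link is directly stated, so A comes before G.

yes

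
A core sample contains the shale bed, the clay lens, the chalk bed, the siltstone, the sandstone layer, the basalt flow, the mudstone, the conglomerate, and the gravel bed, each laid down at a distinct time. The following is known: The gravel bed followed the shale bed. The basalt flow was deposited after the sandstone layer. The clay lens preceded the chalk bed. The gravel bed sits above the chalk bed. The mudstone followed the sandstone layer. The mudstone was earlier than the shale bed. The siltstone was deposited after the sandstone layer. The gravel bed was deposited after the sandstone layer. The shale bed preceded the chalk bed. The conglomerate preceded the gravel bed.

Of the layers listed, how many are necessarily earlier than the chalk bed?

Directly stated before the chalk bed: the clay lens and the shale bed.
The mudstone reaches the chalk bed via the mudstone → the shale bed → the chalk bed.
The sandstone layer reaches the chalk bed via the sandstone layer → the mudstone → the shale bed → the chalk bed.
That's the clay lens, the mudstone, the sandstone layer, and the shale bed — 4 in all.

4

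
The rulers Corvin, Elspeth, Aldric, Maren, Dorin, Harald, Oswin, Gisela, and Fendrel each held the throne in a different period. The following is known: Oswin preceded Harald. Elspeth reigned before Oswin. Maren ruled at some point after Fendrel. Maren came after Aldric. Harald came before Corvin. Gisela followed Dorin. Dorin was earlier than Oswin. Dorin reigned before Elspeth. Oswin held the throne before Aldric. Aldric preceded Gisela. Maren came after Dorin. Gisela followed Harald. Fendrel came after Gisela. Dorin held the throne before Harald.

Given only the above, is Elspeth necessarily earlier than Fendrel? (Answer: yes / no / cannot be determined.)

yes

Chain the constraints: Elspeth → Oswin → Harald → Gisela → Fendrel. Each link is directly stated, so Elspeth comes before Fendrel.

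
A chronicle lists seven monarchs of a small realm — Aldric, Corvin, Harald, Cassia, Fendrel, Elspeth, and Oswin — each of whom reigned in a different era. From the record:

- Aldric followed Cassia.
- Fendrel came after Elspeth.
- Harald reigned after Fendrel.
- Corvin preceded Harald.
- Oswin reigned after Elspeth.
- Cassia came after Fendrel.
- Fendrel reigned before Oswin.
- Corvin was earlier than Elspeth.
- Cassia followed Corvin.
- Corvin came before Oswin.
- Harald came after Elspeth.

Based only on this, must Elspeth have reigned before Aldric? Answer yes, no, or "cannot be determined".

Chain the constraints: Elspeth → Fendrel → Cassia → Aldric. Each link is directly stated, so Elspeth comes before Aldric.

yes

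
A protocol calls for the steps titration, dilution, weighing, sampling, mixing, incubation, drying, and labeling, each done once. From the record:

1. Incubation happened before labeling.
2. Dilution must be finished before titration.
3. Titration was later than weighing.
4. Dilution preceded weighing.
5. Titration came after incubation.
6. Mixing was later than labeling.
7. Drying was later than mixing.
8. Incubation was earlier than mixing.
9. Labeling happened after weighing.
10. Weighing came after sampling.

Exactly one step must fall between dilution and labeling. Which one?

weighing

Tracing the constraints gives dilution → weighing → labeling, so weighing sits after dilution and before labeling.
No other step is forced both after dilution and before labeling.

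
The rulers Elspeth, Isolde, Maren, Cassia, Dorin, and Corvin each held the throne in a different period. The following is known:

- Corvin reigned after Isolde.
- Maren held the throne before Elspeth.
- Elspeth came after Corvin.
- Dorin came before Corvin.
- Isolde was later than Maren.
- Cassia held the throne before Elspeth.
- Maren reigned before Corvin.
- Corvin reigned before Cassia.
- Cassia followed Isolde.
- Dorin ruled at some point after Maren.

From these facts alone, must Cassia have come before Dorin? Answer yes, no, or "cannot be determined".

no

Tracing the constraints gives Dorin → Corvin → Cassia, so Dorin must come before Cassia.
That means Cassia cannot be before Dorin.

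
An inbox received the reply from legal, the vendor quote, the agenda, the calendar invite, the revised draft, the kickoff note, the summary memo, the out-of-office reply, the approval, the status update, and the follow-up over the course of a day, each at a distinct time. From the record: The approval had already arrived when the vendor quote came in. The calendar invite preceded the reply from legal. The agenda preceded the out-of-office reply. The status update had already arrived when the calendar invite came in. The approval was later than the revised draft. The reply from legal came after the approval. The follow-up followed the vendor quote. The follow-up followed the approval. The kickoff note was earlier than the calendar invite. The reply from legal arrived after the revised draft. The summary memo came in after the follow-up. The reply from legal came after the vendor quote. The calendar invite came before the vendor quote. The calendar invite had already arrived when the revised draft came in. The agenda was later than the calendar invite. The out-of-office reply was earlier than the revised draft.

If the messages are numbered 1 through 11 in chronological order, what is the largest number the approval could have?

7

The approval must come before the follow-up, the reply from legal, the summary memo, and the vendor quote — 4 messages forced after it.
Everything else can be placed before the approval in some valid order, so the approval can sit as late as position 11 − 4 = 7.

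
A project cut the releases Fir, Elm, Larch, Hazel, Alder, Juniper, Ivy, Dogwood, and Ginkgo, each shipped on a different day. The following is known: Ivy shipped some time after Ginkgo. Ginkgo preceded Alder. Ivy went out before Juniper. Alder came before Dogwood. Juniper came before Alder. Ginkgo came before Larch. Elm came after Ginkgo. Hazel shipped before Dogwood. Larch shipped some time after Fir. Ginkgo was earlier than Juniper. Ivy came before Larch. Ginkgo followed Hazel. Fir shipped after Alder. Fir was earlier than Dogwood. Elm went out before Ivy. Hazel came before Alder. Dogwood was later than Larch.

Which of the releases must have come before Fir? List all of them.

Alder, Elm, Ginkgo, Hazel, Ivy, Juniper

Directly stated before Fir: Alder.
Elm reaches Fir via Elm → Ivy → Juniper → Alder → Fir.
Ginkgo reaches Fir via Ginkgo → Alder → Fir.
Hazel reaches Fir via Hazel → Alder → Fir.
Likewise Ivy and Juniper each reach Fir by chaining the stated constraints.
No chain forces Larch (or any of the others) ahead of Fir.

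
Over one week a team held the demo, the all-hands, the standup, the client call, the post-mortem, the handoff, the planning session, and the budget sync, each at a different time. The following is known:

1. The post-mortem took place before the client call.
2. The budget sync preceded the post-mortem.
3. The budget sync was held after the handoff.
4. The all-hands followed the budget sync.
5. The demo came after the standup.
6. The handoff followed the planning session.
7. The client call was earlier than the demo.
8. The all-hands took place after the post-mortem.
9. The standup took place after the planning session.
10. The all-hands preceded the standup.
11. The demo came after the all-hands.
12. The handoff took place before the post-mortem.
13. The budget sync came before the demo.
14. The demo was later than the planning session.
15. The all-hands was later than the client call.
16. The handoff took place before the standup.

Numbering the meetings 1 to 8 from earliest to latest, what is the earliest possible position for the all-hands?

6

The budget sync, the client call, the handoff, the planning session, and the post-mortem must all come before the all-hands — 5 forced predecessors.
Nothing else is forced ahead of the all-hands, so its earliest slot is position 5 + 1 = 6.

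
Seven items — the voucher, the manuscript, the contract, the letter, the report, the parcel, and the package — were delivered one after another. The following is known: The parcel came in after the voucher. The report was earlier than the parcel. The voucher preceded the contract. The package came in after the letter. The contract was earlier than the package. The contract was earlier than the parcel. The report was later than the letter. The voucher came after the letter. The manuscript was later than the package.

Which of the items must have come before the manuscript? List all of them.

the contract, the letter, the package, the voucher

Directly stated before the manuscript: the package.
The contract reaches the manuscript via the contract → the package → the manuscript.
The letter reaches the manuscript via the letter → the package → the manuscript.
The voucher reaches the manuscript via the voucher → the contract → the package → the manuscript.
No chain forces the report (or any of the others) ahead of the manuscript.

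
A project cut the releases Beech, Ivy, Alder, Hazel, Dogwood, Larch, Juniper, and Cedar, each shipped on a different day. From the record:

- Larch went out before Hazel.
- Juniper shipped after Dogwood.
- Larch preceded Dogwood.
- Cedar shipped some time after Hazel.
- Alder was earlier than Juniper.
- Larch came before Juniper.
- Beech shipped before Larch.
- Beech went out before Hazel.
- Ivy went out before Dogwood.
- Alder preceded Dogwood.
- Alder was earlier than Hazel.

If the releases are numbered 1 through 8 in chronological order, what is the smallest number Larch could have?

2

Beech must come before Larch — 1 forced predecessor.
Nothing else is forced ahead of Larch, so its earliest slot is position 1 + 1 = 2.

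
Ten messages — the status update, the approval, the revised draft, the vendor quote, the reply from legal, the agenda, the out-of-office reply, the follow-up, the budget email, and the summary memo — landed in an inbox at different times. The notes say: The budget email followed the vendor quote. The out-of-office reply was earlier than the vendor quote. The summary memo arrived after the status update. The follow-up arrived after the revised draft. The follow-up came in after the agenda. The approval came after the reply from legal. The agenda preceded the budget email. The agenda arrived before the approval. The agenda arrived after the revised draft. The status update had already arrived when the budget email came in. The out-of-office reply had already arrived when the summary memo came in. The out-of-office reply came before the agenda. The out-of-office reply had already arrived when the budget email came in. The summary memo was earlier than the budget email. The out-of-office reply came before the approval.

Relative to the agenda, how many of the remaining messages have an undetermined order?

4

Forced before the agenda: the out-of-office reply and the revised draft; forced after the agenda: the approval, the budget email, and the follow-up.
That leaves the reply from legal, the status update, the summary memo, and the vendor quote with no forced order relative to the agenda — 4.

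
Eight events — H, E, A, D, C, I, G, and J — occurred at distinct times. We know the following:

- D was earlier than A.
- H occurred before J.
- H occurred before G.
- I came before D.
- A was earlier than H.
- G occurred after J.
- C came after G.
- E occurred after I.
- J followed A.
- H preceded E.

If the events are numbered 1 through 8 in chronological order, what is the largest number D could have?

D must come before A, C, E, G, H, and J — 6 events forced after it.
Everything else can be placed before D in some valid order, so D can sit as late as position 8 − 6 = 2.

2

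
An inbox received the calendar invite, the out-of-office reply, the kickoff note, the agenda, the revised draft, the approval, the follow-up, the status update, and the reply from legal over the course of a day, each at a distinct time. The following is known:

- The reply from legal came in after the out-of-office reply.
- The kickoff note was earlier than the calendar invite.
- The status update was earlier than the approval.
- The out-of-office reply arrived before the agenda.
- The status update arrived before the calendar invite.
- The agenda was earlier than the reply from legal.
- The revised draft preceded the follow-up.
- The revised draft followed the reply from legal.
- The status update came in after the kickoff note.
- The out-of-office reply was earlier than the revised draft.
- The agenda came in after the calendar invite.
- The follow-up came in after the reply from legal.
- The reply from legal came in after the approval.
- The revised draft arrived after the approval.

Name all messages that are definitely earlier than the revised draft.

Directly stated before the revised draft: the approval, the out-of-office reply, and the reply from legal.
The agenda reaches the revised draft via the agenda → the reply from legal → the revised draft.
The calendar invite reaches the revised draft via the calendar invite → the agenda → the reply from legal → the revised draft.
The kickoff note reaches the revised draft via the kickoff note → the status update → the approval → the revised draft.
Likewise the status update reaches the revised draft by chaining the stated constraints.

the agenda, the approval, the calendar invite, the kickoff note, the out-of-office reply, the reply from legal, the status update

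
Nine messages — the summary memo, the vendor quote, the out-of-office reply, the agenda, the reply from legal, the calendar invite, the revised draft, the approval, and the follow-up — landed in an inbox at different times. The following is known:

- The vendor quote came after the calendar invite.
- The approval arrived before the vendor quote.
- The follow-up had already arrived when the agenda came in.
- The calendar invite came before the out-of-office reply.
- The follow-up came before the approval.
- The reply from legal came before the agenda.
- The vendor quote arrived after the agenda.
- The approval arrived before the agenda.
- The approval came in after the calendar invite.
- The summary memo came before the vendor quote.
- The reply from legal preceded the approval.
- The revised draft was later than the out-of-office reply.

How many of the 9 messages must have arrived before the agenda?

4

Directly stated before the agenda: the approval, the follow-up, and the reply from legal.
The calendar invite reaches the agenda via the calendar invite → the approval → the agenda.
No chain forces the out-of-office reply (or any of the others) ahead of the agenda.
That's the approval, the calendar invite, the follow-up, and the reply from legal — 4 in all.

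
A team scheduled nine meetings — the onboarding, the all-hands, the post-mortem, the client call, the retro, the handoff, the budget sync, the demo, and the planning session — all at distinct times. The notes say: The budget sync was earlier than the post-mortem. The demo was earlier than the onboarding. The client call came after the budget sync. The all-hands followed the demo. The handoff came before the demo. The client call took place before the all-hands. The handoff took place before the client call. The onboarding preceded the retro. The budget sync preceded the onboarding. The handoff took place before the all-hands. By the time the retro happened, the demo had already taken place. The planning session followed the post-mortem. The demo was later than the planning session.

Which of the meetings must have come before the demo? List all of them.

Directly stated before the demo: the handoff and the planning session.
The budget sync reaches the demo via the budget sync → the post-mortem → the planning session → the demo.
The post-mortem reaches the demo via the post-mortem → the planning session → the demo.

the budget sync, the handoff, the planning session, the post-mortem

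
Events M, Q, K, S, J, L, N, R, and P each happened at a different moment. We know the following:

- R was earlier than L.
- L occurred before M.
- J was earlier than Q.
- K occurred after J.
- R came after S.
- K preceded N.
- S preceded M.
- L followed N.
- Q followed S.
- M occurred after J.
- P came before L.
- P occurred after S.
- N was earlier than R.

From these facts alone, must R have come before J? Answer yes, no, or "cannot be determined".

Tracing the constraints gives J → K → N → R, so J must come before R.
That means R cannot be before J.

no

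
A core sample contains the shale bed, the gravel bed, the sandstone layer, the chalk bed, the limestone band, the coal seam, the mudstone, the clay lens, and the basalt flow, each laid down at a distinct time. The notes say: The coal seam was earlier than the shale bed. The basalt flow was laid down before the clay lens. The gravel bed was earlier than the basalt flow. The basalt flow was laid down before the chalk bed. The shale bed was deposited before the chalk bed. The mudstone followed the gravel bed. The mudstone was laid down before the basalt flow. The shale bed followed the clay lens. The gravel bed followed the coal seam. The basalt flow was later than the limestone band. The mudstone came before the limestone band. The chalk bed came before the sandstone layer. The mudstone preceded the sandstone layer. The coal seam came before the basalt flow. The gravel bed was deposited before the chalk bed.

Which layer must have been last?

the sandstone layer

Every other layer has a chain of constraints placing it before the sandstone layer, so the sandstone layer is last.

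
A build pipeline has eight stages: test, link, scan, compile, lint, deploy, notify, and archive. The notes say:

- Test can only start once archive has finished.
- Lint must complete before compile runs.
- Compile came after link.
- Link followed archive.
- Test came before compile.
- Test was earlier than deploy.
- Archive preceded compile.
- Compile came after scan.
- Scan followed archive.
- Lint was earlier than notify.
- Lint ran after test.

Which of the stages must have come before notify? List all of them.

Directly stated before notify: lint.
Archive reaches notify via archive → test → lint → notify.
Test reaches notify via test → lint → notify.
No chain forces link (or any of the others) ahead of notify.

archive, lint, test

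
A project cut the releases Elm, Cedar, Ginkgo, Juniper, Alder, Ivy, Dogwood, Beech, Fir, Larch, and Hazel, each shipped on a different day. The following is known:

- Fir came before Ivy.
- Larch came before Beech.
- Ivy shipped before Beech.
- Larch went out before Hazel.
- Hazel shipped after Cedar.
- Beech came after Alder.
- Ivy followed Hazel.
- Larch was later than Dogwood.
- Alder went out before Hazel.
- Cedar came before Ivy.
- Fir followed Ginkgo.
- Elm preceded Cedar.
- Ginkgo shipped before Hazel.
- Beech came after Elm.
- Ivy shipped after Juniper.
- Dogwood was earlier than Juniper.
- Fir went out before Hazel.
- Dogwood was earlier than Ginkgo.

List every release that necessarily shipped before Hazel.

Alder, Cedar, Dogwood, Elm, Fir, Ginkgo, Larch

Directly stated before Hazel: Alder, Cedar, Fir, Ginkgo, and Larch.
Dogwood reaches Hazel via Dogwood → Ginkgo → Hazel.
Elm reaches Hazel via Elm → Cedar → Hazel.
No chain forces Ivy (or any of the others) ahead of Hazel.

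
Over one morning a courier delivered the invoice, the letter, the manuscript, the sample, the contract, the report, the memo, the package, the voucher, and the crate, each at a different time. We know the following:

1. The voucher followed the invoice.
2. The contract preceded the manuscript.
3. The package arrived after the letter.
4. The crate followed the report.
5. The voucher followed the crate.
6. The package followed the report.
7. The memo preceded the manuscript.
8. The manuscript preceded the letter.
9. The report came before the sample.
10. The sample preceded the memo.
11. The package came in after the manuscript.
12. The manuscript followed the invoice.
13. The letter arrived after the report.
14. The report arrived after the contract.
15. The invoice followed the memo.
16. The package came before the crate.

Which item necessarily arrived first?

the contract

The contract has a chain of constraints placing it before every other item, so the contract must be first.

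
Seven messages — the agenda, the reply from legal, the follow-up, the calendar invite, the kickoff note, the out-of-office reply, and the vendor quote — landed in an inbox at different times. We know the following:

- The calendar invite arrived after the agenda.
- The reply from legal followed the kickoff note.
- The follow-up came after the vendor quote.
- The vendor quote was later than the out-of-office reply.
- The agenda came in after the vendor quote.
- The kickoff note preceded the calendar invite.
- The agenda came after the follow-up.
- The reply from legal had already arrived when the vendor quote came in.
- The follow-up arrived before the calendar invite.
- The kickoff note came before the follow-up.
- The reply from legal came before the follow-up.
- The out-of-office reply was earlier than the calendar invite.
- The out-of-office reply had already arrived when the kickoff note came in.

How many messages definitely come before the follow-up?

Directly stated before the follow-up: the kickoff note, the reply from legal, and the vendor quote.
The out-of-office reply reaches the follow-up via the out-of-office reply → the vendor quote → the follow-up.
That's the kickoff note, the out-of-office reply, the reply from legal, and the vendor quote — 4 in all.

4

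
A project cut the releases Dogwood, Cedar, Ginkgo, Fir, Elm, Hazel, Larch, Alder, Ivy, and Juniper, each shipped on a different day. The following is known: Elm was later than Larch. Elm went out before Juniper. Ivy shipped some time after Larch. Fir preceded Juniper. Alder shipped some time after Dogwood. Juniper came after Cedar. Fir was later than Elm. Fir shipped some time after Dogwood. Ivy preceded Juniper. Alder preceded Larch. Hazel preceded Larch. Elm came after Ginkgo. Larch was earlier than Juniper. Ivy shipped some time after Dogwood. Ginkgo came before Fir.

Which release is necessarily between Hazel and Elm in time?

Tracing the constraints gives Hazel → Larch → Elm, so Larch sits after Hazel and before Elm.
No other release is forced both after Hazel and before Elm.

Larch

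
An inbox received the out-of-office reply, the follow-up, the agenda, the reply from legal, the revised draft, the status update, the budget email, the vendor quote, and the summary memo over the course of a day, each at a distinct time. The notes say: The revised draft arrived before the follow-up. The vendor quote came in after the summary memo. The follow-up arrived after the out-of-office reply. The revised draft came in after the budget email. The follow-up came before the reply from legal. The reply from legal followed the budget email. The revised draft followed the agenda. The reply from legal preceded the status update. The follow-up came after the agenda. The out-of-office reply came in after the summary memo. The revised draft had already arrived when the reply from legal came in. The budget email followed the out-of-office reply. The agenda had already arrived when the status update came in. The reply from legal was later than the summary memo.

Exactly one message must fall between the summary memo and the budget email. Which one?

the out-of-office reply

Tracing the constraints gives the summary memo → the out-of-office reply → the budget email, so the out-of-office reply sits after the summary memo and before the budget email.
No other message is forced both after the summary memo and before the budget email.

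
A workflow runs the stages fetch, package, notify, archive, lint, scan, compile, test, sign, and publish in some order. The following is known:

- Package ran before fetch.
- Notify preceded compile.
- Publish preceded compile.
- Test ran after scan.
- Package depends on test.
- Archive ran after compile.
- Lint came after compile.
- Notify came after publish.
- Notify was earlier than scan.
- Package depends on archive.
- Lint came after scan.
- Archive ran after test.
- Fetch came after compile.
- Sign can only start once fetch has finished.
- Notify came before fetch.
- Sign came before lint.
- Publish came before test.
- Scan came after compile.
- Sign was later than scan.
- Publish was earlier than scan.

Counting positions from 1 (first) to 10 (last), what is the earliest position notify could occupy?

2

Publish must come before notify — 1 forced predecessor.
Nothing else is forced ahead of notify, so its earliest slot is position 1 + 1 = 2.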